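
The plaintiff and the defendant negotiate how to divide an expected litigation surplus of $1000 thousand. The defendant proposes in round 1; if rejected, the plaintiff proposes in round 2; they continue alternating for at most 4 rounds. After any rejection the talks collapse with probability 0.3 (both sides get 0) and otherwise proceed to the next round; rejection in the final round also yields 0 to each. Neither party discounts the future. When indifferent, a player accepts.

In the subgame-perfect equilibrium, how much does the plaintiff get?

Round 4 (the plaintiff proposes): rejection yields 0 for the defendant; the plaintiff offers 0 and keeps 1000.
Round 3 (the defendant proposes): rejecting gives the plaintiff an expected 0.7 × 1000 = 700; the defendant offers that and keeps 300.
Round 2 (the plaintiff proposes): rejecting gives the defendant an expected 0.7 × 300 = 210. The plaintiff offers 210 and keeps 1000 − 210 = 790.
Round 1 (the defendant proposes): rejecting gives the plaintiff an expected 0.7 × 790 = 553, so the defendant offers 553, keeping 447.

553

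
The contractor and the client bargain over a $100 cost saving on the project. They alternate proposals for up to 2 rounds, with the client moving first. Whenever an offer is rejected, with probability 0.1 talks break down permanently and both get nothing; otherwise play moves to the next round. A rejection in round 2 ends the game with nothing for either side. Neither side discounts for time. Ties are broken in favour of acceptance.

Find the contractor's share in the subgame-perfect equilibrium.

90

Round 2 (the contractor proposes): the client will accept anything ≥ 0, so the contractor offers 0 and keeps 100.
Round 1 (the client proposes): rejecting gives the contractor an expected 0.9 × 100 = 90, so the client offers 90, keeping 10.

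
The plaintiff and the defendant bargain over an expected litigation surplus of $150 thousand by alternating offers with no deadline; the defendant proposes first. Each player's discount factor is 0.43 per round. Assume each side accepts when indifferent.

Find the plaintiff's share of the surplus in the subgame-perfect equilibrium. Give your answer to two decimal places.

Let x be the defendant's share when the defendant proposes and y be the plaintiff's share when the plaintiff proposes.
The plaintiff accepts iff offered ≥ 0.43·y, so x = 150 − 0.43y. Symmetrically y = 150 − 0.43x.
Substituting: x = 150 − 0.43(150 − 0.43x), giving x(1 − 0.43·0.43) = 150(1 − 0.43).
So x = 150 × 0.57 / 0.8151 ≈ 104.8951, and the plaintiff receives 150 − x ≈ 45.1049.

45.10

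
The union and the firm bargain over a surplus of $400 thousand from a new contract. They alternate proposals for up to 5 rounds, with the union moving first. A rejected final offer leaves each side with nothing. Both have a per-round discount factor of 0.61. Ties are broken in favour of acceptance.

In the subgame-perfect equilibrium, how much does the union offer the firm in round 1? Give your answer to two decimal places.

Round 5 (the union proposes): rejection yields 0 for the firm; the union offers 0 and keeps 400.
Round 4 (the firm proposes): the union can get 400 next round, worth 0.61 × 400 = 244 now, so the firm offers 244, keeping 156.
Round 3 (the union proposes): the firm can get 156 next round, worth 0.61 × 156 = 95.16 now, so the union offers 95.16, keeping 304.84.
Round 2 (the firm proposes): the union can get 304.84 next round, worth 0.61 × 304.84 = 185.9524 now. The firm offers 185.9524 and keeps 400 − 185.9524 = 214.0476.
Round 1 (the union proposes): the firm can get 214.0476 next round, worth 0.61 × 214.0476 = 130.569036 now; the union offers that and keeps 269.430964.

130.57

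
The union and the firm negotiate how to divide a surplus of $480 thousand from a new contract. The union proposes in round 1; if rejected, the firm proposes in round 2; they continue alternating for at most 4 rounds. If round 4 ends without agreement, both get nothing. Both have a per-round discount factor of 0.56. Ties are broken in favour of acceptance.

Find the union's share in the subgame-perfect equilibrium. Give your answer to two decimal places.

277.43

Round 4 (the firm proposes): the union will accept anything ≥ 0, so the firm offers 0 and keeps 480.
Round 3 (the union proposes): the firm can get 480 next round, worth 0.56 × 480 = 268.8 now. The union offers 268.8 and keeps 480 − 268.8 = 211.2.
Round 2 (the firm proposes): the union can get 211.2 next round, worth 0.56 × 211.2 = 118.272 now; the firm offers that and keeps 361.728.
Round 1 (the union proposes): the firm can get 361.728 next round, worth 0.56 × 361.728 = 202.56768 now, so the union offers 202.56768, keeping 277.43232.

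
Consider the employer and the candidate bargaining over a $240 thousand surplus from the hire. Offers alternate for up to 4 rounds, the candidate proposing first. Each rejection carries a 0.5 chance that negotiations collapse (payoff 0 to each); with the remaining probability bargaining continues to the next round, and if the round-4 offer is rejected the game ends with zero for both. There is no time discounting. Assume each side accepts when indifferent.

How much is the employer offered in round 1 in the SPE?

Round 4 (the employer proposes): the candidate will accept anything ≥ 0, so the employer offers 0 and keeps 240.
Round 3 (the candidate proposes): rejecting gives the employer an expected 0.5 × 240 = 120; the candidate offers that and keeps 120.
Round 2 (the employer proposes): rejecting gives the candidate an expected 0.5 × 120 = 60. The employer offers 60 and keeps 240 − 60 = 180.
Round 1 (the candidate proposes): rejecting gives the employer an expected 0.5 × 180 = 90. The candidate offers 90 and keeps 240 − 90 = 150.

90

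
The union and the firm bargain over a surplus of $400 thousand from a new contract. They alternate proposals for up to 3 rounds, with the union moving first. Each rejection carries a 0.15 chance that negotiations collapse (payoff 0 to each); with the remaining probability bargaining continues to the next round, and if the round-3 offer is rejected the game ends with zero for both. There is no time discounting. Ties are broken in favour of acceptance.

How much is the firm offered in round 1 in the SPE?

Round 3 (the union proposes): rejection yields 0 for the firm; the union offers 0 and keeps 400.
Round 2 (the firm proposes): rejecting gives the union an expected 0.85 × 400 = 340; the firm offers that and keeps 60.
Round 1 (the union proposes): rejecting gives the firm an expected 0.85 × 60 = 51; the union offers that and keeps 349.

51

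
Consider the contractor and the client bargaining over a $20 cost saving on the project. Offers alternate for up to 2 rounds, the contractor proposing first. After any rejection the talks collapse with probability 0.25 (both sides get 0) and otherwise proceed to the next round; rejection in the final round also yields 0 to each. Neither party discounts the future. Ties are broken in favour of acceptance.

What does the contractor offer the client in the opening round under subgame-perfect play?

15

By backward induction:
Round 2 (the client proposes): the contractor will accept anything ≥ 0, so the client offers 0 and keeps 20.
Round 1 (the contractor proposes): rejecting gives the client an expected 0.75 × 20 = 15; the contractor offers that and keeps 5.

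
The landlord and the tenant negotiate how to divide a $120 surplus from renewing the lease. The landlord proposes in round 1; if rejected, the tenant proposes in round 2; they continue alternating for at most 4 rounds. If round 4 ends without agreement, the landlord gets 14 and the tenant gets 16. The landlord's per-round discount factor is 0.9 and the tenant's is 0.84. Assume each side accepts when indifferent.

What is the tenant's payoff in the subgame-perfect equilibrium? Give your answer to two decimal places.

77.39

Round 4 (the tenant proposes): the landlord gets 14 if talks fail, so the tenant offers 14 and keeps 106.
Round 3 (the landlord proposes): the tenant can get 106 next round, worth 0.84 × 106 = 89.04 now, so the landlord offers 89.04, keeping 30.96.
Round 2 (the tenant proposes): the landlord can get 30.96 next round, worth 0.9 × 30.96 = 27.864 now. The tenant offers 27.864 and keeps 120 − 27.864 = 92.136.
Round 1 (the landlord proposes): the tenant can get 92.136 next round, worth 0.84 × 92.136 = 77.39424 now, so the landlord offers 77.39424, keeping 42.60576.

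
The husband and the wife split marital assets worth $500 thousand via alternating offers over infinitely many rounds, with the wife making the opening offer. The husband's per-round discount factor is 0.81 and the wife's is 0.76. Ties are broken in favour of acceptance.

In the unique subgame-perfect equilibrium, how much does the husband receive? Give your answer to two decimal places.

252.86

In a stationary SPE each proposer offers the other exactly their discounted continuation value.
If the wife keeps x when proposing and the husband keeps y when proposing, then x = 500 − 0.81y and y = 500 − 0.76x.
Solving: x = 500(1 − 0.81) / (1 − 0.76·0.81) = 95 / 0.3844 ≈ 247.1384.
The husband gets 500 − 247.1384 ≈ 252.8616.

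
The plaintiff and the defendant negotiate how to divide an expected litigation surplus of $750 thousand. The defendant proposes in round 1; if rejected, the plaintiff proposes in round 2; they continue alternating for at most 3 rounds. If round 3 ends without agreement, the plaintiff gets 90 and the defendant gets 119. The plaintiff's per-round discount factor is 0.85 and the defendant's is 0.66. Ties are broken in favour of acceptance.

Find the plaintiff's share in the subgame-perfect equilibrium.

Round 3 (the defendant proposes): the plaintiff gets 90 if talks fail, so the defendant offers 90 and keeps 660.
Round 2 (the plaintiff proposes): the defendant can get 660 next round, worth 0.66 × 660 = 435.6 now; the plaintiff offers that and keeps 314.4.
Round 1 (the defendant proposes): the plaintiff can get 314.4 next round, worth 0.85 × 314.4 = 267.24 now. The defendant offers 267.24 and keeps 750 − 267.24 = 482.76.

267.24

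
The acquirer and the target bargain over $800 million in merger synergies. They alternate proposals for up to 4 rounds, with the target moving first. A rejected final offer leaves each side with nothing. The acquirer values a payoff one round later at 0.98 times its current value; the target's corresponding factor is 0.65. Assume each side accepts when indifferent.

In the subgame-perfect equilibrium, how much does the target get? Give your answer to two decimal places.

26.19

Round 4 (the acquirer proposes): rejection yields 0 for the target; the acquirer offers 0 and keeps 800.
Round 3 (the target proposes): the acquirer can get 800 next round, worth 0.98 × 800 = 784 now. The target offers 784 and keeps 800 − 784 = 16.
Round 2 (the acquirer proposes): the target can get 16 next round, worth 0.65 × 16 = 10.4 now, so the acquirer offers 10.4, keeping 789.6.
Round 1 (the target proposes): the acquirer can get 789.6 next round, worth 0.98 × 789.6 = 773.808 now; the target offers that and keeps 26.192.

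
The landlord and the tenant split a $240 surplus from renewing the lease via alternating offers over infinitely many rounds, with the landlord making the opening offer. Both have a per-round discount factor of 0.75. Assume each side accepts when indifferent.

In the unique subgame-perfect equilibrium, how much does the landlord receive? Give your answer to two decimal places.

137.14

In a stationary SPE each proposer offers the other exactly their discounted continuation value.
If the landlord keeps x when proposing and the tenant keeps y when proposing, then x = 240 − 0.75y and y = 240 − 0.75x.
Solving: x = 240(1 − 0.75) / (1 − 0.75·0.75) = 60 / 0.4375 ≈ 137.1429.
The tenant gets 240 − 137.1429 ≈ 102.8571.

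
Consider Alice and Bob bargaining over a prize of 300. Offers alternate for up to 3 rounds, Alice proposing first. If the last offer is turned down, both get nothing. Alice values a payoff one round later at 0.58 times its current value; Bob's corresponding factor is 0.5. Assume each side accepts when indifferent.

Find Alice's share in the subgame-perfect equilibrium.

237

Work backward from the last round.
Round 3 (Alice proposes): rejection yields 0 for Bob; Alice offers 0 and keeps 300.
Round 2 (Bob proposes): Alice can get 300 next round, worth 0.58 × 300 = 174 now. Bob offers 174 and keeps 300 − 174 = 126.
Round 1 (Alice proposes): Bob can get 126 next round, worth 0.5 × 126 = 63 now. Alice offers 63 and keeps 300 − 63 = 237.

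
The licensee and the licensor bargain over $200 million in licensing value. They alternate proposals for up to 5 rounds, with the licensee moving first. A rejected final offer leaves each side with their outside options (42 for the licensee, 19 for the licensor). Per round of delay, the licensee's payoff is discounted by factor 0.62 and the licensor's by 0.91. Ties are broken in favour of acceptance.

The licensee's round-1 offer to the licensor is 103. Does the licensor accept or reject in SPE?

Work out the licensor's continuation value if the offer is rejected.
Round 5 (the licensee proposes): the licensor gets 19 if talks fail, so the licensee offers 19 and keeps 181.
Round 4 (the licensor proposes): the licensee can get 181 next round, worth 0.62 × 181 = 112.22 now. The licensor offers 112.22 and keeps 200 − 112.22 = 87.78.
Round 3 (the licensee proposes): the licensor can get 87.78 next round, worth 0.91 × 87.78 = 79.8798 now, so the licensee offers 79.8798, keeping 120.1202.
Round 2 (the licensor proposes): the licensee can get 120.1202 next round, worth 0.62 × 120.1202 = 74.474524 now. The licensor offers 74.474524 and keeps 200 − 74.474524 = 125.525476.
So by rejecting in round 1, the licensor gets 125.525476 next round, worth 0.91 × 125.525476 = 114.22818316 now.
Offer 103 < 114.22818316, so the licensor rejects.

Reject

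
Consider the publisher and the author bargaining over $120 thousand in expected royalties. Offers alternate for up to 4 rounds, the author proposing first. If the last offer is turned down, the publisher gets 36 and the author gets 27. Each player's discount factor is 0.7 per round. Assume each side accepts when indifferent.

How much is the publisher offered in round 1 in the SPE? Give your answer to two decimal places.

57.10

Round 4 (the publisher proposes): the author gets 27 if talks fail, so the publisher offers 27 and keeps 93.
Round 3 (the author proposes): the publisher can get 93 next round, worth 0.7 × 93 = 65.1 now, so the author offers 65.1, keeping 54.9.
Round 2 (the publisher proposes): the author can get 54.9 next round, worth 0.7 × 54.9 = 38.43 now. The publisher offers 38.43 and keeps 120 − 38.43 = 81.57.
Round 1 (the author proposes): the publisher can get 81.57 next round, worth 0.7 × 81.57 = 57.099 now; the author offers that and keeps 62.901.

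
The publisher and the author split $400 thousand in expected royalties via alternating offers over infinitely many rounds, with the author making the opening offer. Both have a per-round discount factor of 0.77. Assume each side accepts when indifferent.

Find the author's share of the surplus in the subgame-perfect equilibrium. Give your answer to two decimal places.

Let x be the author's share when the author proposes and y be the publisher's share when the publisher proposes.
The publisher accepts iff offered ≥ 0.77·y, so x = 400 − 0.77y. Symmetrically y = 400 − 0.77x.
Substituting: x = 400 − 0.77(400 − 0.77x), giving x(1 − 0.77·0.77) = 400(1 − 0.77).
So x = 400 × 0.23 / 0.4071 ≈ 225.9887, and the publisher receives 400 − x ≈ 174.0113.

225.99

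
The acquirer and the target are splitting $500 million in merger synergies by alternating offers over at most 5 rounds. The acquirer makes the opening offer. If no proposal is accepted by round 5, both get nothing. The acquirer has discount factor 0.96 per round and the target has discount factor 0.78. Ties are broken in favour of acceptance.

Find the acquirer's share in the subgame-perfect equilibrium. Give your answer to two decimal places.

472.72

Round 5 (the acquirer proposes): the target will accept anything ≥ 0, so the acquirer offers 0 and keeps 500.
Round 4 (the target proposes): the acquirer can get 500 next round, worth 0.96 × 500 = 480 now; the target offers that and keeps 20.
Round 3 (the acquirer proposes): the target can get 20 next round, worth 0.78 × 20 = 15.6 now; the acquirer offers that and keeps 484.4.
Round 2 (the target proposes): the acquirer can get 484.4 next round, worth 0.96 × 484.4 = 465.024 now, so the target offers 465.024, keeping 34.976.
Round 1 (the acquirer proposes): the target can get 34.976 next round, worth 0.78 × 34.976 = 27.28128 now; the acquirer offers that and keeps 472.71872.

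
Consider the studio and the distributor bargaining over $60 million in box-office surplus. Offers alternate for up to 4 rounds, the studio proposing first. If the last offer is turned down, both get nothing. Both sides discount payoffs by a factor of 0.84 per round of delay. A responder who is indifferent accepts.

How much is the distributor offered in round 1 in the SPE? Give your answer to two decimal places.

Solve by backward induction from round 4.
Round 4 (the distributor proposes): the studio will accept anything ≥ 0, so the distributor offers 0 and keeps 60.
Round 3 (the studio proposes): the distributor can get 60 next round, worth 0.84 × 60 = 50.4 now. The studio offers 50.4 and keeps 60 − 50.4 = 9.6.
Round 2 (the distributor proposes): the studio can get 9.6 next round, worth 0.84 × 9.6 = 8.064 now; the distributor offers that and keeps 51.936.
Round 1 (the studio proposes): the distributor can get 51.936 next round, worth 0.84 × 51.936 = 43.62624 now, so the studio offers 43.62624, keeping 16.37376.

43.63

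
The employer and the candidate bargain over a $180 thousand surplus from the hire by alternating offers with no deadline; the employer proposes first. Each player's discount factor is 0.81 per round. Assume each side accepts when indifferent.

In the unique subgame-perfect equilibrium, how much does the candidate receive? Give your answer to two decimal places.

When the employer proposes, the candidate accepts any offer worth at least 0.81 times what the candidate would get by proposing next round; and vice versa.
This gives x = 180 − 0.81y and y = 180 − 0.81x, where x and y are each side's share when it proposes.
Hence (1 − 0.81·0.81)x = 180(1 − 0.81), i.e. 0.3439·x = 34.2.
x ≈ 99.4475; the candidate's share is 180 − x ≈ 80.5525.

80.55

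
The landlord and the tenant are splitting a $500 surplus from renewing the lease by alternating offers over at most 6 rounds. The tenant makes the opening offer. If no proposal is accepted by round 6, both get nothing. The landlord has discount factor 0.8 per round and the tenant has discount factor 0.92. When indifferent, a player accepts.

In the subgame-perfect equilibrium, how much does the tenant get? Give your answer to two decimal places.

227.77

Round 6 (the landlord proposes): rejection yields 0 for the tenant; the landlord offers 0 and keeps 500.
Round 5 (the tenant proposes): the landlord can get 500 next round, worth 0.8 × 500 = 400 now. The tenant offers 400 and keeps 500 − 400 = 100.
Round 4 (the landlord proposes): the tenant can get 100 next round, worth 0.92 × 100 = 92 now; the landlord offers that and keeps 408.
Round 3 (the tenant proposes): the landlord can get 408 next round, worth 0.8 × 408 = 326.4 now, so the tenant offers 326.4, keeping 173.6.
Round 2 (the landlord proposes): the tenant can get 173.6 next round, worth 0.92 × 173.6 = 159.712 now. The landlord offers 159.712 and keeps 500 − 159.712 = 340.288.
Round 1 (the tenant proposes): the landlord can get 340.288 next round, worth 0.8 × 340.288 = 272.2304 now, so the tenant offers 272.2304, keeping 227.7696.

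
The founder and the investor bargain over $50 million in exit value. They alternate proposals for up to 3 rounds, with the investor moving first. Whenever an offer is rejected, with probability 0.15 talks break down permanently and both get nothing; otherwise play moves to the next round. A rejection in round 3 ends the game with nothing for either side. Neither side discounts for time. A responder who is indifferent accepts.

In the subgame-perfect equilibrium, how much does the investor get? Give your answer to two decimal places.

43.63

Round 3 (the investor proposes): the founder will accept anything ≥ 0, so the investor offers 0 and keeps 50.
Round 2 (the founder proposes): rejecting gives the investor an expected 0.85 × 50 = 42.5, so the founder offers 42.5, keeping 7.5.
Round 1 (the investor proposes): rejecting gives the founder an expected 0.85 × 7.5 = 6.375; the investor offers that and keeps 43.625.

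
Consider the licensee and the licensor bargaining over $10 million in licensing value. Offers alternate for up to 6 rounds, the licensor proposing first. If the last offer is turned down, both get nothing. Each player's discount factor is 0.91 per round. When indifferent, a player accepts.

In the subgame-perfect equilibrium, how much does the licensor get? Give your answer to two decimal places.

2.26

By backward induction:
Round 6 (the licensee proposes): the licensor will accept anything ≥ 0, so the licensee offers 0 and keeps 10.
Round 5 (the licensor proposes): the licensee can get 10 next round, worth 0.91 × 10 = 9.1 now; the licensor offers that and keeps 0.9.
Round 4 (the licensee proposes): the licensor can get 0.9 next round, worth 0.91 × 0.9 = 0.819 now. The licensee offers 0.819 and keeps 10 − 0.819 = 9.181.
Round 3 (the licensor proposes): the licensee can get 9.181 next round, worth 0.91 × 9.181 = 8.35471 now. The licensor offers 8.35471 and keeps 10 − 8.35471 = 1.64529.
Round 2 (the licensee proposes): the licensor can get 1.64529 next round, worth 0.91 × 1.64529 = 1.4972139 now. The licensee offers 1.4972139 and keeps 10 − 1.4972139 = 8.5027861.
Round 1 (the licensor proposes): the licensee can get 8.5027861 next round, worth 0.91 × 8.5027861 = 7.737535351 now. The licensor offers 7.737535351 and keeps 10 − 7.737535351 = 2.262464649.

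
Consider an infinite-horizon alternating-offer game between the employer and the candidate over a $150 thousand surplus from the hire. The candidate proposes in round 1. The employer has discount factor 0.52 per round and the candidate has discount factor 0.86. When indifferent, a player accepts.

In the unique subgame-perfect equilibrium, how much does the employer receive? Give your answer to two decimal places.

In a stationary SPE each proposer offers the other exactly their discounted continuation value.
If the candidate keeps x when proposing and the employer keeps y when proposing, then x = 150 − 0.52y and y = 150 − 0.86x.
Solving: x = 150(1 − 0.52) / (1 − 0.86·0.52) = 72 / 0.5528 ≈ 130.2460.
The employer gets 150 − 130.2460 ≈ 19.7540.

19.75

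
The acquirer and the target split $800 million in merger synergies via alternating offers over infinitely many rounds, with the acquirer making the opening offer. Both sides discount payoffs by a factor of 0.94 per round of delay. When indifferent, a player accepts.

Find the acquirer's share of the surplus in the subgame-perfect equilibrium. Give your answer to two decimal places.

412.37

Let x be the acquirer's share when the acquirer proposes and y be the target's share when the target proposes.
The target accepts iff offered ≥ 0.94·y, so x = 800 − 0.94y. Symmetrically y = 800 − 0.94x.
Substituting: x = 800 − 0.94(800 − 0.94x), giving x(1 − 0.94·0.94) = 800(1 − 0.94).
So x = 800 × 0.06 / 0.1164 ≈ 412.3711, and the target receives 800 − x ≈ 387.6289.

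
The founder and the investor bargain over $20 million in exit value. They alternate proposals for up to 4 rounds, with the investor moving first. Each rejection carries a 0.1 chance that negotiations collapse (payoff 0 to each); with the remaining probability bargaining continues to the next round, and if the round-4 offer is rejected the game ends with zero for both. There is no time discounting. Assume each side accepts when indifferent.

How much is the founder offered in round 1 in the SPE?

16.38

Round 4 (the founder proposes): the investor will accept anything ≥ 0, so the founder offers 0 and keeps 20.
Round 3 (the investor proposes): rejecting gives the founder an expected 0.9 × 20 = 18; the investor offers that and keeps 2.
Round 2 (the founder proposes): rejecting gives the investor an expected 0.9 × 2 = 1.8; the founder offers that and keeps 18.2.
Round 1 (the investor proposes): rejecting gives the founder an expected 0.9 × 18.2 = 16.38. The investor offers 16.38 and keeps 20 − 16.38 = 3.62.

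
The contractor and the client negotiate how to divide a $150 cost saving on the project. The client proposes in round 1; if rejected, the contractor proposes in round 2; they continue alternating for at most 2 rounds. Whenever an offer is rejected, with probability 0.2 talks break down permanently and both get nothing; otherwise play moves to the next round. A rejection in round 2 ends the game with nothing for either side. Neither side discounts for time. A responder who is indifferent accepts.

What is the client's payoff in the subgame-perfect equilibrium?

Round 2 (the contractor proposes): the client will accept anything ≥ 0, so the contractor offers 0 and keeps 150.
Round 1 (the client proposes): rejecting gives the contractor an expected 0.8 × 150 = 120, so the client offers 120, keeping 30.

30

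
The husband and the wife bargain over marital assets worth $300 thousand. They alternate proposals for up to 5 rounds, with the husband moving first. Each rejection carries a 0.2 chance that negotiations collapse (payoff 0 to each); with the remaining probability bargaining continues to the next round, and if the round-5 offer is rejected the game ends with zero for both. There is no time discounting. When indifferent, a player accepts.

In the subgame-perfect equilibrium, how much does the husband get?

221.28

Round 5 (the husband proposes): the wife will accept anything ≥ 0, so the husband offers 0 and keeps 300.
Round 4 (the wife proposes): rejecting gives the husband an expected 0.8 × 300 = 240. The wife offers 240 and keeps 300 − 240 = 60.
Round 3 (the husband proposes): rejecting gives the wife an expected 0.8 × 60 = 48, so the husband offers 48, keeping 252.
Round 2 (the wife proposes): rejecting gives the husband an expected 0.8 × 252 = 201.6. The wife offers 201.6 and keeps 300 − 201.6 = 98.4.
Round 1 (the husband proposes): rejecting gives the wife an expected 0.8 × 98.4 = 78.72; the husband offers that and keeps 221.28.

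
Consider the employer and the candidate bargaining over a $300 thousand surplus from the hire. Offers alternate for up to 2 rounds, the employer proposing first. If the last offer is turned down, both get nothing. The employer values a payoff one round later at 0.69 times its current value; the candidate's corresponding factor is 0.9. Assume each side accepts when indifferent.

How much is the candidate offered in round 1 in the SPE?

270

Round 2 (the candidate proposes): the employer will accept anything ≥ 0, so the candidate offers 0 and keeps 300.
Round 1 (the employer proposes): the candidate can get 300 next round, worth 0.9 × 300 = 270 now; the employer offers that and keeps 30.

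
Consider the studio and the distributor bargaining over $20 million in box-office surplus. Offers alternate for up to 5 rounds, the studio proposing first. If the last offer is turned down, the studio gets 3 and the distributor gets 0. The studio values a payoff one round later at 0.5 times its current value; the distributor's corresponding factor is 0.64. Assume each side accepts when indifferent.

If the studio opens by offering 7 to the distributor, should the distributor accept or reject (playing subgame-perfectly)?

Reject

Work out the distributor's continuation value if the offer is rejected.
Round 5 (the studio proposes): the distributor will accept anything ≥ 0, so the studio offers 0 and keeps 20.
Round 4 (the distributor proposes): the studio can get 20 next round, worth 0.5 × 20 = 10 now, so the distributor offers 10, keeping 10.
Round 3 (the studio proposes): the distributor can get 10 next round, worth 0.64 × 10 = 6.4 now. The studio offers 6.4 and keeps 20 − 6.4 = 13.6.
Round 2 (the distributor proposes): the studio can get 13.6 next round, worth 0.5 × 13.6 = 6.8 now, so the distributor offers 6.8, keeping 13.2.
So by rejecting in round 1, the distributor gets 13.2 next round, worth 0.64 × 13.2 = 8.448 now.
Offer 7 < 8.448, so the distributor rejects.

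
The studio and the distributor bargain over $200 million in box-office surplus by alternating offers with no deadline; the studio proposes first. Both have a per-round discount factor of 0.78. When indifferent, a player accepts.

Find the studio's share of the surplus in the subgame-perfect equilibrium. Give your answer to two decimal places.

When the studio proposes, the distributor accepts any offer worth at least 0.78 times what the distributor would get by proposing next round; and vice versa.
This gives x = 200 − 0.78y and y = 200 − 0.78x, where x and y are each side's share when it proposes.
Hence (1 − 0.78·0.78)x = 200(1 − 0.78), i.e. 0.3916·x = 44.
x ≈ 112.3596; the distributor's share is 200 − x ≈ 87.6404.

112.36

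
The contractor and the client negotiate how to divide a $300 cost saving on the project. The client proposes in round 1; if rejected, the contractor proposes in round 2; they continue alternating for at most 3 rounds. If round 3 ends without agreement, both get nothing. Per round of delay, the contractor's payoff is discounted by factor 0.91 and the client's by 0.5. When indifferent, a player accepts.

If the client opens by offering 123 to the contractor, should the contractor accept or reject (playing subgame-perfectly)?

Reject

Work out the contractor's continuation value if the offer is rejected.
Round 3 (the client proposes): the contractor will accept anything ≥ 0, so the client offers 0 and keeps 300.
Round 2 (the contractor proposes): the client can get 300 next round, worth 0.5 × 300 = 150 now, so the contractor offers 150, keeping 150.
So by rejecting in round 1, the contractor gets 150 next round, worth 0.91 × 150 = 136.5 now.
Offer 123 < 136.5, so the contractor rejects.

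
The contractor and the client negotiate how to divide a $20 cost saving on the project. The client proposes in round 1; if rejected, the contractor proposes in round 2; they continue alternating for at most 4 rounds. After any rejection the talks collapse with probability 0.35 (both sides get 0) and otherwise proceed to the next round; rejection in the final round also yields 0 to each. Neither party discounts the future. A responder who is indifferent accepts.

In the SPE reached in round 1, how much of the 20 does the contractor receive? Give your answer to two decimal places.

Round 4 (the contractor proposes): the client will accept anything ≥ 0, so the contractor offers 0 and keeps 20.
Round 3 (the client proposes): rejecting gives the contractor an expected 0.65 × 20 = 13; the client offers that and keeps 7.
Round 2 (the contractor proposes): rejecting gives the client an expected 0.65 × 7 = 4.55. The contractor offers 4.55 and keeps 20 − 4.55 = 15.45.
Round 1 (the client proposes): rejecting gives the contractor an expected 0.65 × 15.45 = 10.0425; the client offers that and keeps 9.9575.

10.04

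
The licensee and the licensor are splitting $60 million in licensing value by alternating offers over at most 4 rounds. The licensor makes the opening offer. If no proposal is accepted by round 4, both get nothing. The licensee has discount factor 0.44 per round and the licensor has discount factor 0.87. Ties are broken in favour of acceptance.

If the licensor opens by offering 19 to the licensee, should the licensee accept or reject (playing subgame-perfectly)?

Round 4 (the licensee proposes): rejection yields 0 for the licensor; the licensee offers 0 and keeps 60.
Round 3 (the licensor proposes): the licensee can get 60 next round, worth 0.44 × 60 = 26.4 now, so the licensor offers 26.4, keeping 33.6.
Round 2 (the licensee proposes): the licensor can get 33.6 next round, worth 0.87 × 33.6 = 29.232 now; the licensee offers that and keeps 30.768.
So by rejecting in round 1, the licensee gets 30.768 next round, worth 0.44 × 30.768 = 13.53792 now.
Offer 19 ≥ 13.53792, so the licensee accepts.

Accept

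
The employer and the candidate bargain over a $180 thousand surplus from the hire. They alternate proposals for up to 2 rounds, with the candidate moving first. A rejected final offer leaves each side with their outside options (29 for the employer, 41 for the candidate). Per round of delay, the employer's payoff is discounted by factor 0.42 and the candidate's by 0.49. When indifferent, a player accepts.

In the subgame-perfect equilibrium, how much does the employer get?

Round 2 (the employer proposes): the candidate gets 41 if talks fail, so the employer offers 41 and keeps 139.
Round 1 (the candidate proposes): the employer can get 139 next round, worth 0.42 × 139 = 58.38 now; the candidate offers that and keeps 121.62.

58.38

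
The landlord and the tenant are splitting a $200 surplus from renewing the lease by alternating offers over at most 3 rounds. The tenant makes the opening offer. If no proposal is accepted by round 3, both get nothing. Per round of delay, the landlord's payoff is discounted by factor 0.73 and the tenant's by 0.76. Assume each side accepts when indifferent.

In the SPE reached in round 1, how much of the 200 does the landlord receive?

Round 3 (the tenant proposes): rejection yields 0 for the landlord; the tenant offers 0 and keeps 200.
Round 2 (the landlord proposes): the tenant can get 200 next round, worth 0.76 × 200 = 152 now; the landlord offers that and keeps 48.
Round 1 (the tenant proposes): the landlord can get 48 next round, worth 0.73 × 48 = 35.04 now; the tenant offers that and keeps 164.96.

35.04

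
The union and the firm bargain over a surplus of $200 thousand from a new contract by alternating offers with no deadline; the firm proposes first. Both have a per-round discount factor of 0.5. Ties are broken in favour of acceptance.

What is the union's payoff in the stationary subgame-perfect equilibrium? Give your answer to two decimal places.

When the firm proposes, the union accepts any offer worth at least 0.5 times what the union would get by proposing next round; and vice versa.
This gives x = 200 − 0.5y and y = 200 − 0.5x, where x and y are each side's share when it proposes.
Hence (1 − 0.5·0.5)x = 200(1 − 0.5), i.e. 0.75·x = 100.
x ≈ 133.3333; the union's share is 200 − x ≈ 66.6667.

66.67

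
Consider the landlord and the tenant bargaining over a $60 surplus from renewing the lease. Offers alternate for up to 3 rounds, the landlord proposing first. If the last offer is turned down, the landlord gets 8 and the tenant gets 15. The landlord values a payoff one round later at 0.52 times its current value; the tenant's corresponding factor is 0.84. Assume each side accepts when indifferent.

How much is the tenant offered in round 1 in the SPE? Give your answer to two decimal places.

Solve by backward induction from round 3.
Round 3 (the landlord proposes): the tenant gets 15 if talks fail, so the landlord offers 15 and keeps 45.
Round 2 (the tenant proposes): the landlord can get 45 next round, worth 0.52 × 45 = 23.4 now. The tenant offers 23.4 and keeps 60 − 23.4 = 36.6.
Round 1 (the landlord proposes): the tenant can get 36.6 next round, worth 0.84 × 36.6 = 30.744 now, so the landlord offers 30.744, keeping 29.256.

30.74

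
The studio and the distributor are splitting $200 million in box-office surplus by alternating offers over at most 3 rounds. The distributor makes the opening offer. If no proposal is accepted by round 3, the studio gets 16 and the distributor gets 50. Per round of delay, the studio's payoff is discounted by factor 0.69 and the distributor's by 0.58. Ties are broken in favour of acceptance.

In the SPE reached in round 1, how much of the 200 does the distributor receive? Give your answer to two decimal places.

135.64

Round 3 (the distributor proposes): the studio gets 16 if talks fail, so the distributor offers 16 and keeps 184.
Round 2 (the studio proposes): the distributor can get 184 next round, worth 0.58 × 184 = 106.72 now. The studio offers 106.72 and keeps 200 − 106.72 = 93.28.
Round 1 (the distributor proposes): the studio can get 93.28 next round, worth 0.69 × 93.28 = 64.3632 now. The distributor offers 64.3632 and keeps 200 − 64.3632 = 135.6368.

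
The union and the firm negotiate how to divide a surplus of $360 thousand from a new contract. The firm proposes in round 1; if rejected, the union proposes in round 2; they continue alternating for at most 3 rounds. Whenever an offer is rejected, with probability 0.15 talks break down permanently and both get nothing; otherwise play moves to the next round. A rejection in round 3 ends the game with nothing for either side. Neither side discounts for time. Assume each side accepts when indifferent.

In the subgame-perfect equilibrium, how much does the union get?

Round 3 (the firm proposes): rejection yields 0 for the union; the firm offers 0 and keeps 360.
Round 2 (the union proposes): rejecting gives the firm an expected 0.85 × 360 = 306; the union offers that and keeps 54.
Round 1 (the firm proposes): rejecting gives the union an expected 0.85 × 54 = 45.9. The firm offers 45.9 and keeps 360 − 45.9 = 314.1.

45.9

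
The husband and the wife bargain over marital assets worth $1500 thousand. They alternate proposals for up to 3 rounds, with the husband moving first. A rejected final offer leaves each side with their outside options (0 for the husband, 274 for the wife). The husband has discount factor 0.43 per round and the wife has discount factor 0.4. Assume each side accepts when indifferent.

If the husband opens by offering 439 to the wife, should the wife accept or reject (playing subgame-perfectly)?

Work out the wife's continuation value if the offer is rejected.
Round 3 (the husband proposes): the wife gets 274 if talks fail, so the husband offers 274 and keeps 1226.
Round 2 (the wife proposes): the husband can get 1226 next round, worth 0.43 × 1226 = 527.18 now, so the wife offers 527.18, keeping 972.82.
So by rejecting in round 1, the wife gets 972.82 next round, worth 0.4 × 972.82 = 389.128 now.
Offer 439 ≥ 389.128, so the wife accepts.

Accept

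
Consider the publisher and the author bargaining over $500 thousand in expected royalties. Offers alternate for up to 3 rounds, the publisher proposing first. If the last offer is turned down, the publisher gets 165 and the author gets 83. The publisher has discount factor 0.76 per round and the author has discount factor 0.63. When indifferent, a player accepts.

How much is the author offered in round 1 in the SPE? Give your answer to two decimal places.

115.34

By backward induction:
Round 3 (the publisher proposes): the author gets 83 if talks fail, so the publisher offers 83 and keeps 417.
Round 2 (the author proposes): the publisher can get 417 next round, worth 0.76 × 417 = 316.92 now. The author offers 316.92 and keeps 500 − 316.92 = 183.08.
Round 1 (the publisher proposes): the author can get 183.08 next round, worth 0.63 × 183.08 = 115.3404 now; the publisher offers that and keeps 384.6596.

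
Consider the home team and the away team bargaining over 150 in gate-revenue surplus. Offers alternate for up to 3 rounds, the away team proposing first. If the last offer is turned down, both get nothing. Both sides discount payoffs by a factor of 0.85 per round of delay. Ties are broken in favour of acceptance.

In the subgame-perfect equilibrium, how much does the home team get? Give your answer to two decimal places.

19.13

By backward induction:
Round 3 (the away team proposes): rejection yields 0 for the home team; the away team offers 0 and keeps 150.
Round 2 (the home team proposes): the away team can get 150 next round, worth 0.85 × 150 = 127.5 now. The home team offers 127.5 and keeps 150 − 127.5 = 22.5.
Round 1 (the away team proposes): the home team can get 22.5 next round, worth 0.85 × 22.5 = 19.125 now; the away team offers that and keeps 130.875.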